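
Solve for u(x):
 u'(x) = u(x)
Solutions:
 u(x) = C1*exp(x)


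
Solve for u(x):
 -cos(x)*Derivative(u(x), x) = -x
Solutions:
 u(x) = C1 + Integral(x/cos(x), x)


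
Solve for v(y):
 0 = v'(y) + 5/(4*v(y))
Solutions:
 v(y) = -sqrt(C1 - 10*y)/2
 v(y) = sqrt(C1 - 10*y)/2


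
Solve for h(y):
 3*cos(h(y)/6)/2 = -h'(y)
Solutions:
 3*y/2 - 3*log(sin(h(y)/6) - 1) + 3*log(sin(h(y)/6) + 1) = C1


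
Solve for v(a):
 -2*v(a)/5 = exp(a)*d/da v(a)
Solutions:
 v(a) = C1*exp(2*exp(-a)/5)


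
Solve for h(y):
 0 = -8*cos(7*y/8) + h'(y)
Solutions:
 h(y) = C1 + 64*sin(7*y/8)/7


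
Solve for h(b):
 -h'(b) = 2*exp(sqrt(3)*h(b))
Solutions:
 h(b) = sqrt(3)*(2*log(1/(C1 + 2*b)) - log(3))/6


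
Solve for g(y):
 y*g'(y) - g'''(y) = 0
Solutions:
 g(y) = C1 + Integral(C2*airyai(y) + C3*airybi(y), y)


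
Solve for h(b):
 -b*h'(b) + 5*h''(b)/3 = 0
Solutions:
 h(b) = C1 + C2*erfi(sqrt(30)*b/10)


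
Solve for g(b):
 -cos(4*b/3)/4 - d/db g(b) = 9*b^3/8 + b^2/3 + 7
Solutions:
 g(b) = C1 - 9*b^4/32 - b^3/9 - 7*b - 3*sin(4*b/3)/16


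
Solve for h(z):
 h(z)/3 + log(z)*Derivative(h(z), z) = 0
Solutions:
 h(z) = C1*exp(-li(z)/3)


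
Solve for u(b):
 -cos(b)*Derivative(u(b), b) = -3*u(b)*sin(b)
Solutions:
 u(b) = C1/cos(b)^3


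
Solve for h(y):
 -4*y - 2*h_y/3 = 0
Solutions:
 h(y) = C1 - 3*y^2


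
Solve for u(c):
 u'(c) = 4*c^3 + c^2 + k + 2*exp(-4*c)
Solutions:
 u(c) = C1 + c^4 + c^3/3 + c*k - exp(-4*c)/2


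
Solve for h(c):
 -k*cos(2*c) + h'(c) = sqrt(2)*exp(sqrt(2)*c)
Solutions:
 h(c) = C1 + k*sin(2*c)/2 + exp(sqrt(2)*c)


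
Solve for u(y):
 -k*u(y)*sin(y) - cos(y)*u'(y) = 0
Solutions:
 u(y) = C1*exp(k*log(cos(y)))


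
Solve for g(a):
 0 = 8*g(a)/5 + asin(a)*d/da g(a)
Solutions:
 g(a) = C1*exp(-8*Integral(1/asin(a), a)/5)


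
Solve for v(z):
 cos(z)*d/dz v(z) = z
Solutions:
 v(z) = C1 + Integral(z/cos(z), z)


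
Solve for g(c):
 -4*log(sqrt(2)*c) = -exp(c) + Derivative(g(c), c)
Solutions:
 g(c) = C1 - 4*c*log(c) + 2*c*(2 - log(2)) + exp(c)


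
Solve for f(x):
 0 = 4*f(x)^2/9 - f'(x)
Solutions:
 f(x) = -9/(C1 + 4*x)


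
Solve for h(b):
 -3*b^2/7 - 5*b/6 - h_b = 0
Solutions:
 h(b) = C1 - b^3/7 - 5*b^2/12


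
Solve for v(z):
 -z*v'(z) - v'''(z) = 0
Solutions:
 v(z) = C1 + Integral(C2*airyai(-z) + C3*airybi(-z), z)


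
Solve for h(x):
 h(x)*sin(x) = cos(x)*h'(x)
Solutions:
 h(x) = C1/cos(x)


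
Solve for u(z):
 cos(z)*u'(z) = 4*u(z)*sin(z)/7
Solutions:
 u(z) = C1/cos(z)^(4/7)


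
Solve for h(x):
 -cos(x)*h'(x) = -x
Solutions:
 h(x) = C1 + Integral(x/cos(x), x)


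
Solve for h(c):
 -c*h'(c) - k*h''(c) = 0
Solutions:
 h(c) = C1 + C2*sqrt(k)*erf(sqrt(2)*c*sqrt(1/k)/2)


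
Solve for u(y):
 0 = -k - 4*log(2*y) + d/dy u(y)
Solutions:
 u(y) = C1 + k*y + 4*y*log(y) - 4*y + y*log(16)


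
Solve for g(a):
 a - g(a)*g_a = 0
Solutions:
 g(a) = -sqrt(C1 + a^2)
 g(a) = sqrt(C1 + a^2)


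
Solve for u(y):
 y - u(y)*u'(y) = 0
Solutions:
 u(y) = -sqrt(C1 + y^2)
 u(y) = sqrt(C1 + y^2)


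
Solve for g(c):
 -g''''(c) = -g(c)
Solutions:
 g(c) = C1*exp(-c) + C2*exp(c) + C3*sin(c) + C4*cos(c)


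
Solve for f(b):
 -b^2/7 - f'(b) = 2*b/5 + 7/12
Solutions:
 f(b) = C1 - b^3/21 - b^2/5 - 7*b/12


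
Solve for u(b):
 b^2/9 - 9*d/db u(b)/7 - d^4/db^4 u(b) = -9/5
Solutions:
 u(b) = C1 + C4*exp(-21^(2/3)*b/7) + 7*b^3/243 + 7*b/5 + (C2*sin(3*3^(1/6)*7^(2/3)*b/14) + C3*cos(3*3^(1/6)*7^(2/3)*b/14))*exp(21^(2/3)*b/14)


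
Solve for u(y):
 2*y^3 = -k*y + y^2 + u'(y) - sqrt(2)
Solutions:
 u(y) = C1 + k*y^2/2 + y^4/2 - y^3/3 + sqrt(2)*y


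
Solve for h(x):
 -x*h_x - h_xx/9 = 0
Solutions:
 h(x) = C1 + C2*erf(3*sqrt(2)*x/2)


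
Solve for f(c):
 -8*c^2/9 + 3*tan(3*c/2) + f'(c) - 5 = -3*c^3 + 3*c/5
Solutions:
 f(c) = C1 - 3*c^4/4 + 8*c^3/27 + 3*c^2/10 + 5*c + 2*log(cos(3*c/2))


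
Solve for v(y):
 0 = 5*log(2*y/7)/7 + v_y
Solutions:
 v(y) = C1 - 5*y*log(y)/7 - 5*y*log(2)/7 + 5*y/7 + 5*y*log(7)/7


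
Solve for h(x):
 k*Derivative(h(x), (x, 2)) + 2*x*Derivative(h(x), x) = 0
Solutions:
 h(x) = C1 + C2*sqrt(k)*erf(x*sqrt(1/k))


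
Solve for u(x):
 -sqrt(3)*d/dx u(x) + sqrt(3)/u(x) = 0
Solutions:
 u(x) = -sqrt(C1 + 2*x)
 u(x) = sqrt(C1 + 2*x)


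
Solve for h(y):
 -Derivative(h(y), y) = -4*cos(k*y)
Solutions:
 h(y) = C1 + 4*sin(k*y)/k


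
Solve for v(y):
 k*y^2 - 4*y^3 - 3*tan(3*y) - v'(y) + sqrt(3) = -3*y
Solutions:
 v(y) = C1 + k*y^3/3 - y^4 + 3*y^2/2 + sqrt(3)*y + log(cos(3*y))


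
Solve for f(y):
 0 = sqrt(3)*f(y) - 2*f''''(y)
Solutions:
 f(y) = C1*exp(-2^(3/4)*3^(1/8)*y/2) + C2*exp(2^(3/4)*3^(1/8)*y/2) + C3*sin(2^(3/4)*3^(1/8)*y/2) + C4*cos(2^(3/4)*3^(1/8)*y/2)


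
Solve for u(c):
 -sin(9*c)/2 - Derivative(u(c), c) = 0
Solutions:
 u(c) = C1 + cos(9*c)/18


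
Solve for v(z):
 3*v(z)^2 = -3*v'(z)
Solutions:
 v(z) = 1/(C1 + z)


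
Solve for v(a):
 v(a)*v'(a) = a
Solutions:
 v(a) = -sqrt(C1 + a^2)
 v(a) = sqrt(C1 + a^2)


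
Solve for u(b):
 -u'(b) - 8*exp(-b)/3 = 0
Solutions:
 u(b) = C1 + 8*exp(-b)/3


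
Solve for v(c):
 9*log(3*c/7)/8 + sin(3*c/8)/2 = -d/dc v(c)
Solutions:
 v(c) = C1 - 9*c*log(c)/8 - 9*c*log(3)/8 + 9*c/8 + 9*c*log(7)/8 + 4*cos(3*c/8)/3


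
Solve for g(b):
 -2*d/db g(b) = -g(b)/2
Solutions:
 g(b) = C1*exp(b/4)


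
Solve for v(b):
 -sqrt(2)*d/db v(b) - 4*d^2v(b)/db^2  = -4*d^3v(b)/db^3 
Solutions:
 v(b) = C1 + C2*exp(b*(1 - sqrt(1 + sqrt(2)))/2) + C3*exp(b*(1 + sqrt(1 + sqrt(2)))/2)


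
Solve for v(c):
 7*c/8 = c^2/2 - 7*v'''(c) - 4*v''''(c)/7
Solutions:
 v(c) = C1 + C2*c + C3*c^2 + C4*exp(-49*c/4) + c^5/840 - 125*c^4/21952 + 125*c^3/67228


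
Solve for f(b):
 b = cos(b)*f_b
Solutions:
 f(b) = C1 + Integral(b/cos(b), b)


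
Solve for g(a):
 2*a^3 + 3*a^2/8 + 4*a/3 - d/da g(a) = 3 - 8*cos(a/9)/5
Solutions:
 g(a) = C1 + a^4/2 + a^3/8 + 2*a^2/3 - 3*a + 72*sin(a/9)/5


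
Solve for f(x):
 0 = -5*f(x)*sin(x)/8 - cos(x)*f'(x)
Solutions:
 f(x) = C1*cos(x)^(5/8)


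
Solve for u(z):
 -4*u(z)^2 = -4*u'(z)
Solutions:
 u(z) = -1/(C1 + z)


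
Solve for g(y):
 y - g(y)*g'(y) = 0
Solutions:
 g(y) = -sqrt(C1 + y^2)
 g(y) = sqrt(C1 + y^2)


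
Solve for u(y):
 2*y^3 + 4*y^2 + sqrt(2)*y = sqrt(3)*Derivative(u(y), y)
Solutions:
 u(y) = C1 + sqrt(3)*y^4/6 + 4*sqrt(3)*y^3/9 + sqrt(6)*y^2/6


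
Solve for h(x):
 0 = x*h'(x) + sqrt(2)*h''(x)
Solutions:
 h(x) = C1 + C2*erf(2^(1/4)*x/2)


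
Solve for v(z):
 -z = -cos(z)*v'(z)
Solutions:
 v(z) = C1 + Integral(z/cos(z), z)


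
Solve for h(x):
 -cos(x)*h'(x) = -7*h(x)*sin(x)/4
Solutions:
 h(x) = C1/cos(x)^(7/4)


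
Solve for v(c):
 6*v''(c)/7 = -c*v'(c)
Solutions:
 v(c) = C1 + C2*erf(sqrt(21)*c/6)


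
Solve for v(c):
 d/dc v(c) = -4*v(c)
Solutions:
 v(c) = C1*exp(-4*c)


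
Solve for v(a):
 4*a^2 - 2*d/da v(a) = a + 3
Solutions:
 v(a) = C1 + 2*a^3/3 - a^2/4 - 3*a/2


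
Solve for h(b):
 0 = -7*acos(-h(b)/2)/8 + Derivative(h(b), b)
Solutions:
 Integral(1/acos(-_y/2), (_y, h(b))) = C1 + 7*b/8


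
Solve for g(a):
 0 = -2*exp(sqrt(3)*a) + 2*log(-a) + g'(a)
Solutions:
 g(a) = C1 - 2*a*log(-a) + 2*a + 2*sqrt(3)*exp(sqrt(3)*a)/3


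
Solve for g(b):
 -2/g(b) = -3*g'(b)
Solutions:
 g(b) = -sqrt(C1 + 12*b)/3
 g(b) = sqrt(C1 + 12*b)/3


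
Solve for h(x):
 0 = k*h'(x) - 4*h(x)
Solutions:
 h(x) = C1*exp(4*x/k)


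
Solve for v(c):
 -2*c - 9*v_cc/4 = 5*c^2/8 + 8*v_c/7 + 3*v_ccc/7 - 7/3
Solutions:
 v(c) = C1 + C2*exp(c*(-63 + sqrt(2433))/24) + C3*exp(-c*(sqrt(2433) + 63)/24) - 35*c^3/192 + 413*c^2/2048 + 162967*c/98304


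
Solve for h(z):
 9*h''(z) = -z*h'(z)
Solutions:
 h(z) = C1 + C2*erf(sqrt(2)*z/6)


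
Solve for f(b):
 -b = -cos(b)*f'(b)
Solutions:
 f(b) = C1 + Integral(b/cos(b), b)


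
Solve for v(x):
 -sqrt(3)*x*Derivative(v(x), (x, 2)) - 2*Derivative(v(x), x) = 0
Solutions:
 v(x) = C1 + C2*x^(1 - 2*sqrt(3)/3)


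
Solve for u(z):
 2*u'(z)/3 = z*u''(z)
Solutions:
 u(z) = C1 + C2*z^(5/3)


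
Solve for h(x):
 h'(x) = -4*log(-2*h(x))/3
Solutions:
 3*Integral(1/(log(-_y) + log(2)), (_y, h(x)))/4 = C1 - x


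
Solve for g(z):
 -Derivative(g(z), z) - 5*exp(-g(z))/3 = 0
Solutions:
 g(z) = log(C1 - 5*z/3)


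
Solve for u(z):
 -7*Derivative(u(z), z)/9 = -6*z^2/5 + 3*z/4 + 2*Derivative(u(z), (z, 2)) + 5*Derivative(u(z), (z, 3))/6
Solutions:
 u(z) = C1 + C2*exp(z*(-18 + sqrt(114))/15) + C3*exp(-z*(sqrt(114) + 18)/15) + 18*z^3/35 - 8721*z^2/1960 + 67149*z/3430


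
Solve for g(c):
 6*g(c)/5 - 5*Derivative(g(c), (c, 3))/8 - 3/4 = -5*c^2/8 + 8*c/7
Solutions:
 g(c) = C3*exp(2*30^(1/3)*c/5) - 25*c^2/48 + 20*c/21 + (C1*sin(10^(1/3)*3^(5/6)*c/5) + C2*cos(10^(1/3)*3^(5/6)*c/5))*exp(-30^(1/3)*c/5) + 5/8


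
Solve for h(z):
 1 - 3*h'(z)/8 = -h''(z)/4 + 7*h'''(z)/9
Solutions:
 h(z) = C1 + 8*z/3 + (C2*sin(3*sqrt(159)*z/56) + C3*cos(3*sqrt(159)*z/56))*exp(9*z/56)


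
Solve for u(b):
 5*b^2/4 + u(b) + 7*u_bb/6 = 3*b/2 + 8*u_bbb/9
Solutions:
 u(b) = C1*exp(b*(-(48*sqrt(2990) + 2647)^(1/3) - 49/(48*sqrt(2990) + 2647)^(1/3) + 14)/32)*sin(sqrt(3)*b*(-(48*sqrt(2990) + 2647)^(1/3) + 49/(48*sqrt(2990) + 2647)^(1/3))/32) + C2*exp(b*(-(48*sqrt(2990) + 2647)^(1/3) - 49/(48*sqrt(2990) + 2647)^(1/3) + 14)/32)*cos(sqrt(3)*b*(-(48*sqrt(2990) + 2647)^(1/3) + 49/(48*sqrt(2990) + 2647)^(1/3))/32) + C3*exp(b*(49/(48*sqrt(2990) + 2647)^(1/3) + 7 + (48*sqrt(2990) + 2647)^(1/3))/16) - 5*b^2/4 + 3*b/2 + 35/12


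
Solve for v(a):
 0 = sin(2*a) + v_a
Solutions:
 v(a) = C1 + cos(2*a)/2


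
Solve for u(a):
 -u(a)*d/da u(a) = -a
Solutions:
 u(a) = -sqrt(C1 + a^2)
 u(a) = sqrt(C1 + a^2)


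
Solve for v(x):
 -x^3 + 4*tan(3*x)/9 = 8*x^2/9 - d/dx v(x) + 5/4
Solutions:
 v(x) = C1 + x^4/4 + 8*x^3/27 + 5*x/4 + 4*log(cos(3*x))/27


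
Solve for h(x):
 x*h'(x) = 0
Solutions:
 h(x) = C1


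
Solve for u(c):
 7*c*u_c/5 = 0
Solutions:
 u(c) = C1


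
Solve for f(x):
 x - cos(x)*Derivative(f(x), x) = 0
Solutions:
 f(x) = C1 + Integral(x/cos(x), x)


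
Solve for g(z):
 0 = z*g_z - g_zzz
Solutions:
 g(z) = C1 + Integral(C2*airyai(z) + C3*airybi(z), z)


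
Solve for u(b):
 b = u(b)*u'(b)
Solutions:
 u(b) = -sqrt(C1 + b^2)
 u(b) = sqrt(C1 + b^2)


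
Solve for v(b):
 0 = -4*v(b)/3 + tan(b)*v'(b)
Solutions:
 v(b) = C1*sin(b)^(4/3)


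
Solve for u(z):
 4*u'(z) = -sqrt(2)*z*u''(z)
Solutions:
 u(z) = C1 + C2*z^(1 - 2*sqrt(2))


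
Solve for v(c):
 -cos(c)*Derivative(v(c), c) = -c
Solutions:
 v(c) = C1 + Integral(c/cos(c), c)


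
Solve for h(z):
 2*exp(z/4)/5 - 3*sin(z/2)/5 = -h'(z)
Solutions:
 h(z) = C1 - 8*exp(z/4)/5 - 6*cos(z/2)/5


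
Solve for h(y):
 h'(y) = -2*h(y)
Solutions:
 h(y) = C1*exp(-2*y)


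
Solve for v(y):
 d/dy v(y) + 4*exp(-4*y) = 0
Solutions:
 v(y) = C1 + exp(-4*y)


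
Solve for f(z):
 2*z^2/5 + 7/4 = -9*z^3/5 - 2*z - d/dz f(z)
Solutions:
 f(z) = C1 - 9*z^4/20 - 2*z^3/15 - z^2 - 7*z/4


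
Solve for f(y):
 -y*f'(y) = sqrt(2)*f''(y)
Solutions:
 f(y) = C1 + C2*erf(2^(1/4)*y/2)


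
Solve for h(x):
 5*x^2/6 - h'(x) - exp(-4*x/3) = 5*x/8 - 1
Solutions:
 h(x) = C1 + 5*x^3/18 - 5*x^2/16 + x + 3*exp(-4*x/3)/4


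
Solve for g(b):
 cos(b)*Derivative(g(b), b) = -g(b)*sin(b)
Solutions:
 g(b) = C1*cos(b)


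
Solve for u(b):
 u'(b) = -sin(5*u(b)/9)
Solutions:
 b + 9*log(cos(5*u(b)/9) - 1)/10 - 9*log(cos(5*u(b)/9) + 1)/10 = C1


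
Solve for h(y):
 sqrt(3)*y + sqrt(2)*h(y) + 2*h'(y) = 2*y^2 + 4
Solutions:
 h(y) = C1*exp(-sqrt(2)*y/2) + sqrt(2)*y^2 - 4*y - sqrt(6)*y/2 + sqrt(3) + 6*sqrt(2)


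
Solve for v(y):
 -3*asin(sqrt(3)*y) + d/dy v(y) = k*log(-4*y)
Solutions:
 v(y) = C1 + k*y*(log(-y) - 1) + 2*k*y*log(2) + 3*y*asin(sqrt(3)*y) + sqrt(3)*sqrt(1 - 3*y^2)


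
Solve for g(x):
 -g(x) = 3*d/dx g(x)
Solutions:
 g(x) = C1*exp(-x/3)


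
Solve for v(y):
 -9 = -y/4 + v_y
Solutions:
 v(y) = C1 + y^2/8 - 9*y


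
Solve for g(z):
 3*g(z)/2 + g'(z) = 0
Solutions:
 g(z) = C1*exp(-3*z/2)


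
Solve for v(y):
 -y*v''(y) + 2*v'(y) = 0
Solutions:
 v(y) = C1 + C2*y^3


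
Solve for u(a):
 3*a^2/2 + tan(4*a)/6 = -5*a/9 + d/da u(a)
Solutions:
 u(a) = C1 + a^3/2 + 5*a^2/18 - log(cos(4*a))/24


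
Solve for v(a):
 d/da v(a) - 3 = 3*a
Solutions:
 v(a) = C1 + 3*a^2/2 + 3*a


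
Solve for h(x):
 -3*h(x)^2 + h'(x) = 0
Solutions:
 h(x) = -1/(C1 + 3*x)


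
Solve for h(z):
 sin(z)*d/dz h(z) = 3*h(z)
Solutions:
 h(z) = C1*(cos(z) - 1)^(3/2)/(cos(z) + 1)^(3/2)


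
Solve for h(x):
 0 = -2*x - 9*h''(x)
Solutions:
 h(x) = C1 + C2*x - x^3/27


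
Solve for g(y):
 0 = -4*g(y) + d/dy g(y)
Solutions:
 g(y) = C1*exp(4*y)


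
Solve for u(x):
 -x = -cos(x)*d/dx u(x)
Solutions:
 u(x) = C1 + Integral(x/cos(x), x)


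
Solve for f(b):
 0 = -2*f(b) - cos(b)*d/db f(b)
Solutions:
 f(b) = C1*(sin(b) - 1)/(sin(b) + 1)


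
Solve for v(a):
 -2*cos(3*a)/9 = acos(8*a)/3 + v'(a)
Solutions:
 v(a) = C1 - a*acos(8*a)/3 + sqrt(1 - 64*a^2)/24 - 2*sin(3*a)/27


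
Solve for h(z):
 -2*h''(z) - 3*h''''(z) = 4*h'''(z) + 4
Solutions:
 h(z) = C1 + C2*z - z^2 + (C3*sin(sqrt(2)*z/3) + C4*cos(sqrt(2)*z/3))*exp(-2*z/3)


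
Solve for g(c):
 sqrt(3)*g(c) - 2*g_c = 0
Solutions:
 g(c) = C1*exp(sqrt(3)*c/2)


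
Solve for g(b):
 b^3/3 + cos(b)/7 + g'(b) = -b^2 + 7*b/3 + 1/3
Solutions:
 g(b) = C1 - b^4/12 - b^3/3 + 7*b^2/6 + b/3 - sin(b)/7


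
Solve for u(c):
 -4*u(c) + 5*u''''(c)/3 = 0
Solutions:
 u(c) = C1*exp(-sqrt(2)*3^(1/4)*5^(3/4)*c/5) + C2*exp(sqrt(2)*3^(1/4)*5^(3/4)*c/5) + C3*sin(sqrt(2)*3^(1/4)*5^(3/4)*c/5) + C4*cos(sqrt(2)*3^(1/4)*5^(3/4)*c/5)


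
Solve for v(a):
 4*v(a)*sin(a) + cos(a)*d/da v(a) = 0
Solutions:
 v(a) = C1*cos(a)^4


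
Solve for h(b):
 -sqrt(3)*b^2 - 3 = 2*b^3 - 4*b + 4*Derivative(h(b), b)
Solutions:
 h(b) = C1 - b^4/8 - sqrt(3)*b^3/12 + b^2/2 - 3*b/4


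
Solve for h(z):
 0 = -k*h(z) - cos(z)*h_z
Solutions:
 h(z) = C1*exp(k*(log(sin(z) - 1) - log(sin(z) + 1))/2)


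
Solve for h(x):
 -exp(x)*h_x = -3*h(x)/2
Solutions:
 h(x) = C1*exp(-3*exp(-x)/2)


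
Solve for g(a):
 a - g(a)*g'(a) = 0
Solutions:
 g(a) = -sqrt(C1 + a^2)
 g(a) = sqrt(C1 + a^2)


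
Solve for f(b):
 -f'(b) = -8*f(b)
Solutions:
 f(b) = C1*exp(8*b)


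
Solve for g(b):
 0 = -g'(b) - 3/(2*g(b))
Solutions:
 g(b) = -sqrt(C1 - 3*b)
 g(b) = sqrt(C1 - 3*b)


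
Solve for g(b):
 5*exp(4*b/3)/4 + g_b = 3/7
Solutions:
 g(b) = C1 + 3*b/7 - 15*exp(4*b/3)/16


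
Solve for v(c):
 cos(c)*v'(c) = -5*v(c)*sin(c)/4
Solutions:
 v(c) = C1*cos(c)^(5/4)


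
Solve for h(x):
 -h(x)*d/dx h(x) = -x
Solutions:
 h(x) = -sqrt(C1 + x^2)
 h(x) = sqrt(C1 + x^2)


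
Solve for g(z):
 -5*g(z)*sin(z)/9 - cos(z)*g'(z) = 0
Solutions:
 g(z) = C1*cos(z)^(5/9)


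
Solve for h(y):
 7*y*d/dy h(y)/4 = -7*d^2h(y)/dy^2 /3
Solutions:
 h(y) = C1 + C2*erf(sqrt(6)*y/4)


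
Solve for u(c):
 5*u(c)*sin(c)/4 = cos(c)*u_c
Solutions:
 u(c) = C1/cos(c)^(5/4)


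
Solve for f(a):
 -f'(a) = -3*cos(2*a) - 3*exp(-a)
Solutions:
 f(a) = C1 + 3*sin(2*a)/2 - 3*exp(-a)


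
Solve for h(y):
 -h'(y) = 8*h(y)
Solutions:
 h(y) = C1*exp(-8*y)


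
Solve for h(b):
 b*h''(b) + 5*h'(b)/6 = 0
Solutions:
 h(b) = C1 + C2*b^(1/6)


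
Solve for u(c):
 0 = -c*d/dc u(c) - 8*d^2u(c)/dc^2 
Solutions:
 u(c) = C1 + C2*erf(c/4)


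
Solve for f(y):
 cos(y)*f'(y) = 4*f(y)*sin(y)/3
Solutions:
 f(y) = C1/cos(y)^(4/3)


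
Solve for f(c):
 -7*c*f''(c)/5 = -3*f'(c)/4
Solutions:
 f(c) = C1 + C2*c^(43/28)


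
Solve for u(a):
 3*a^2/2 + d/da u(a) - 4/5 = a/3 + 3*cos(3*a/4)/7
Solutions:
 u(a) = C1 - a^3/2 + a^2/6 + 4*a/5 + 4*sin(3*a/4)/7


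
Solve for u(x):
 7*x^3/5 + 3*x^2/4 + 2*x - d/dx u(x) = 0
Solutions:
 u(x) = C1 + 7*x^4/20 + x^3/4 + x^2


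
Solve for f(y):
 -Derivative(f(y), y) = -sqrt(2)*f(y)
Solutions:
 f(y) = C1*exp(sqrt(2)*y)


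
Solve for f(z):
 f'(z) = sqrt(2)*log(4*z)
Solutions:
 f(z) = C1 + sqrt(2)*z*log(z) - sqrt(2)*z + 2*sqrt(2)*z*log(2)


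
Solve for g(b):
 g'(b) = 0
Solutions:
 g(b) = C1


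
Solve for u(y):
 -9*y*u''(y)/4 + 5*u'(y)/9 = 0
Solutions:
 u(y) = C1 + C2*y^(101/81)


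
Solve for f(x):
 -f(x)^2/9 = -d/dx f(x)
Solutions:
 f(x) = -9/(C1 + x)


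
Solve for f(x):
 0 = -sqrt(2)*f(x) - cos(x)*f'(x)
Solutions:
 f(x) = C1*(sin(x) - 1)^(sqrt(2)/2)/(sin(x) + 1)^(sqrt(2)/2)


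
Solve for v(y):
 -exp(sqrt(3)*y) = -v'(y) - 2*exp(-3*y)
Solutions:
 v(y) = C1 + sqrt(3)*exp(sqrt(3)*y)/3 + 2*exp(-3*y)/3


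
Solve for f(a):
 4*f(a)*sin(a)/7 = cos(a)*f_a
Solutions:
 f(a) = C1/cos(a)^(4/7)


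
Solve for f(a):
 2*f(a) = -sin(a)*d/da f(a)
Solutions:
 f(a) = C1*(cos(a) + 1)/(cos(a) - 1)


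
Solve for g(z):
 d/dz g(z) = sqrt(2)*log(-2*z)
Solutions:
 g(z) = C1 + sqrt(2)*z*log(-z) + sqrt(2)*z*(-1 + log(2))


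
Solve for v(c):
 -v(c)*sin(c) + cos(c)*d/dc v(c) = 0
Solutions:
 v(c) = C1/cos(c)


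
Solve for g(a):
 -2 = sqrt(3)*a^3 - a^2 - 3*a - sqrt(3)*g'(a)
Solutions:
 g(a) = C1 + a^4/4 - sqrt(3)*a^3/9 - sqrt(3)*a^2/2 + 2*sqrt(3)*a/3


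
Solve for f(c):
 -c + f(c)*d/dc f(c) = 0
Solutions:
 f(c) = -sqrt(C1 + c^2)
 f(c) = sqrt(C1 + c^2)


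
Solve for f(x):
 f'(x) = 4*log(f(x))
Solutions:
 li(f(x)) = C1 + 4*x


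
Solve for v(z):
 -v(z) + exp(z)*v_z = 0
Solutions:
 v(z) = C1*exp(-exp(-z))


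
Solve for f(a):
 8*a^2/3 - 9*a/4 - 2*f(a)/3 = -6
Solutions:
 f(a) = 4*a^2 - 27*a/8 + 9


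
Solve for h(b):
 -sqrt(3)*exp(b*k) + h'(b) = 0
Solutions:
 h(b) = C1 + sqrt(3)*exp(b*k)/k


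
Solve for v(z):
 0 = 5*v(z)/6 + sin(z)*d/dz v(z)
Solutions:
 v(z) = C1*(cos(z) + 1)^(5/12)/(cos(z) - 1)^(5/12)


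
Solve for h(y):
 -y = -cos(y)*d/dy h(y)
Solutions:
 h(y) = C1 + Integral(y/cos(y), y)


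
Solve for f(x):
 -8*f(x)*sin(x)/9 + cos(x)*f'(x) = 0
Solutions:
 f(x) = C1/cos(x)^(8/9)


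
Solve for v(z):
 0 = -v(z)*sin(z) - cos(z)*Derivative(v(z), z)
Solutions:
 v(z) = C1*cos(z)


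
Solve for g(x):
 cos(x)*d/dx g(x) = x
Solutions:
 g(x) = C1 + Integral(x/cos(x), x)


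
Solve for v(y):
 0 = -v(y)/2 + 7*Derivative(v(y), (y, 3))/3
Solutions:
 v(y) = C3*exp(14^(2/3)*3^(1/3)*y/14) + (C1*sin(14^(2/3)*3^(5/6)*y/28) + C2*cos(14^(2/3)*3^(5/6)*y/28))*exp(-14^(2/3)*3^(1/3)*y/28)


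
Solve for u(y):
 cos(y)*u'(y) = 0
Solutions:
 u(y) = C1


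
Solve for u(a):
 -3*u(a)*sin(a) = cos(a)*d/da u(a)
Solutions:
 u(a) = C1*cos(a)^3


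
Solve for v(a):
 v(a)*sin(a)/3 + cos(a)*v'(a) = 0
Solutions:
 v(a) = C1*cos(a)^(1/3)


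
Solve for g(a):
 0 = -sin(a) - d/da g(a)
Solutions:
 g(a) = C1 + cos(a)


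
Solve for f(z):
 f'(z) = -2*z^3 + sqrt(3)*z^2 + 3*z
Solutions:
 f(z) = C1 - z^4/2 + sqrt(3)*z^3/3 + 3*z^2/2


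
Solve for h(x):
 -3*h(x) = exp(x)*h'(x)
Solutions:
 h(x) = C1*exp(3*exp(-x))


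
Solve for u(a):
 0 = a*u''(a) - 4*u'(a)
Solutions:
 u(a) = C1 + C2*a^5


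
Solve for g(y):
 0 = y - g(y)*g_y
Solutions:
 g(y) = -sqrt(C1 + y^2)
 g(y) = sqrt(C1 + y^2)


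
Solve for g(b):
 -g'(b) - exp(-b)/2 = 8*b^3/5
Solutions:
 g(b) = C1 - 2*b^4/5 + exp(-b)/2


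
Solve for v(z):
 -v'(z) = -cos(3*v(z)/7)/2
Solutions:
 -z/2 - 7*log(sin(3*v(z)/7) - 1)/6 + 7*log(sin(3*v(z)/7) + 1)/6 = C1


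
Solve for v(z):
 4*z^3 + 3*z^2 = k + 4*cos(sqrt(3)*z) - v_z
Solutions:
 v(z) = C1 + k*z - z^4 - z^3 + 4*sqrt(3)*sin(sqrt(3)*z)/3


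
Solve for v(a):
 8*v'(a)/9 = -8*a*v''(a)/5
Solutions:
 v(a) = C1 + C2*a^(4/9)


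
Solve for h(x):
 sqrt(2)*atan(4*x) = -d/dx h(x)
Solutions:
 h(x) = C1 - sqrt(2)*(x*atan(4*x) - log(16*x^2 + 1)/8)


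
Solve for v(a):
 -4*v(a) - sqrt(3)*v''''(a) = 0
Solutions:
 v(a) = (C1*sin(3^(7/8)*a/3) + C2*cos(3^(7/8)*a/3))*exp(-3^(7/8)*a/3) + (C3*sin(3^(7/8)*a/3) + C4*cos(3^(7/8)*a/3))*exp(3^(7/8)*a/3)


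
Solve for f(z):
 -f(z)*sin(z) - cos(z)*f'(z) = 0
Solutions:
 f(z) = C1*cos(z)


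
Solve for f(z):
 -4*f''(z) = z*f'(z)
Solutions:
 f(z) = C1 + C2*erf(sqrt(2)*z/4)


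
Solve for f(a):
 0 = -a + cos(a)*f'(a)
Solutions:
 f(a) = C1 + Integral(a/cos(a), a)


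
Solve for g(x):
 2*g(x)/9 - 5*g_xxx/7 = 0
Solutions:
 g(x) = C3*exp(1050^(1/3)*x/15) + (C1*sin(3^(5/6)*350^(1/3)*x/30) + C2*cos(3^(5/6)*350^(1/3)*x/30))*exp(-1050^(1/3)*x/30)


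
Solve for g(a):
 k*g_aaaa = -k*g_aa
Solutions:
 g(a) = C1 + C2*a + C3*sin(a) + C4*cos(a)


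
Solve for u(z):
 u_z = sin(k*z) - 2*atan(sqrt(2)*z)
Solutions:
 u(z) = C1 - 2*z*atan(sqrt(2)*z) + Piecewise((-cos(k*z)/k, Ne(k, 0)), (0, True)) + sqrt(2)*log(2*z^2 + 1)/2


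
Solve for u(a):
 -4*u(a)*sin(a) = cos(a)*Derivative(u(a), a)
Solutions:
 u(a) = C1*cos(a)^4


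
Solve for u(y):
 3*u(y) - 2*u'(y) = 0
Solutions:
 u(y) = C1*exp(3*y/2)


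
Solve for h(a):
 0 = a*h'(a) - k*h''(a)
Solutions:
 h(a) = C1 + C2*erf(sqrt(2)*a*sqrt(-1/k)/2)/sqrt(-1/k)


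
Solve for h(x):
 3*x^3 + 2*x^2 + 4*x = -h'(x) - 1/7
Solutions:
 h(x) = C1 - 3*x^4/4 - 2*x^3/3 - 2*x^2 - x/7


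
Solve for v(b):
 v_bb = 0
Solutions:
 v(b) = C1 + C2*b


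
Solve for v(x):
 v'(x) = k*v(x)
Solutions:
 v(x) = C1*exp(k*x)


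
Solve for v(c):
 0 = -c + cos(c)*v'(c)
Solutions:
 v(c) = C1 + Integral(c/cos(c), c)


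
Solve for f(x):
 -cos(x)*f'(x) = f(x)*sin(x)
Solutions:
 f(x) = C1*cos(x)


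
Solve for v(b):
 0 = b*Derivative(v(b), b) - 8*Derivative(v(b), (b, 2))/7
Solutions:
 v(b) = C1 + C2*erfi(sqrt(7)*b/4)


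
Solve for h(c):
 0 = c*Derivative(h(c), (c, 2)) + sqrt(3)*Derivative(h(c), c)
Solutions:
 h(c) = C1 + C2*c^(1 - sqrt(3))


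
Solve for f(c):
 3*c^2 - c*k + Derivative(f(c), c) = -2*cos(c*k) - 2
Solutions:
 f(c) = C1 - c^3 + c^2*k/2 - 2*c - 2*sin(c*k)/k


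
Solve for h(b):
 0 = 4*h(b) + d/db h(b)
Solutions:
 h(b) = C1*exp(-4*b)


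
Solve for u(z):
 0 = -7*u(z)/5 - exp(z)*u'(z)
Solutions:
 u(z) = C1*exp(7*exp(-z)/5)


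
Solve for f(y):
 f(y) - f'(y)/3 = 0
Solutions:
 f(y) = C1*exp(3*y)


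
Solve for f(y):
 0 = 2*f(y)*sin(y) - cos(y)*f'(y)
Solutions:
 f(y) = C1/cos(y)^2


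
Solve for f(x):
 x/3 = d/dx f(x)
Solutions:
 f(x) = C1 + x^2/6


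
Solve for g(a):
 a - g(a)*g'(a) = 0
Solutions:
 g(a) = -sqrt(C1 + a^2)
 g(a) = sqrt(C1 + a^2)


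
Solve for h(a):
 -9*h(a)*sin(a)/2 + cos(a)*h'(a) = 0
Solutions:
 h(a) = C1/cos(a)^(9/2)


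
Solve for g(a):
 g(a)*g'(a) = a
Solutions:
 g(a) = -sqrt(C1 + a^2)
 g(a) = sqrt(C1 + a^2)


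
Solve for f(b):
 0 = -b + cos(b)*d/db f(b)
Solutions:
 f(b) = C1 + Integral(b/cos(b), b)


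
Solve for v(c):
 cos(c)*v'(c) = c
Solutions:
 v(c) = C1 + Integral(c/cos(c), c)


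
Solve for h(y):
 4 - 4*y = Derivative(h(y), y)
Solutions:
 h(y) = C1 - 2*y^2 + 4*y


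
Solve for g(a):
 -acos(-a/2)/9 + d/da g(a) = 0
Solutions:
 g(a) = C1 + a*acos(-a/2)/9 + sqrt(4 - a^2)/9


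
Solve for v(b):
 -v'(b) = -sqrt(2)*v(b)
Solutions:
 v(b) = C1*exp(sqrt(2)*b)


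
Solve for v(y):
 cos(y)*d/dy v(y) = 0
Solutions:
 v(y) = C1


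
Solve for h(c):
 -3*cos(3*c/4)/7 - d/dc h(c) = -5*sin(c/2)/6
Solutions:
 h(c) = C1 - 4*sin(3*c/4)/7 - 5*cos(c/2)/3


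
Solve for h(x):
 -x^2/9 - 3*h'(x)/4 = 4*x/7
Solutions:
 h(x) = C1 - 4*x^3/81 - 8*x^2/21


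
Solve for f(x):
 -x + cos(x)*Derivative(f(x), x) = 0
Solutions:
 f(x) = C1 + Integral(x/cos(x), x)


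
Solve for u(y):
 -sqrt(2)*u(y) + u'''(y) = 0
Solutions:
 u(y) = C3*exp(2^(1/6)*y) + (C1*sin(2^(1/6)*sqrt(3)*y/2) + C2*cos(2^(1/6)*sqrt(3)*y/2))*exp(-2^(1/6)*y/2)


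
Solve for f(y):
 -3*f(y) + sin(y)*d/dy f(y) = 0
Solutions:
 f(y) = C1*(cos(y) - 1)^(3/2)/(cos(y) + 1)^(3/2)


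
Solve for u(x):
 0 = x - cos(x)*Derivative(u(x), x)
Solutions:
 u(x) = C1 + Integral(x/cos(x), x)


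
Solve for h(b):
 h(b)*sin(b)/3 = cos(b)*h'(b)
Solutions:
 h(b) = C1/cos(b)^(1/3)


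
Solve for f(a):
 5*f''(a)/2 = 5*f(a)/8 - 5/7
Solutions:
 f(a) = C1*exp(-a/2) + C2*exp(a/2) + 8/7


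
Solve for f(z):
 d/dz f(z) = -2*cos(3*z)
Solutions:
 f(z) = C1 - 2*sin(3*z)/3


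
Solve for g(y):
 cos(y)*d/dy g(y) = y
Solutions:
 g(y) = C1 + Integral(y/cos(y), y)


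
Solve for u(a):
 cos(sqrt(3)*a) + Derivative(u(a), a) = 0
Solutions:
 u(a) = C1 - sqrt(3)*sin(sqrt(3)*a)/3


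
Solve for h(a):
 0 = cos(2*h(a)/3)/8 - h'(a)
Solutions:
 -a/8 - 3*log(sin(2*h(a)/3) - 1)/4 + 3*log(sin(2*h(a)/3) + 1)/4 = C1


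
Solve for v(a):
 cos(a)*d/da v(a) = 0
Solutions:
 v(a) = C1


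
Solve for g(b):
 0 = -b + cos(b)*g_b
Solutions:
 g(b) = C1 + Integral(b/cos(b), b)


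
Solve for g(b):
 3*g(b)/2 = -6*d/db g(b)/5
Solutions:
 g(b) = C1*exp(-5*b/4)


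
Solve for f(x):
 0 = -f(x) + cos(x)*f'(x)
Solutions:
 f(x) = C1*sqrt(sin(x) + 1)/sqrt(sin(x) - 1)


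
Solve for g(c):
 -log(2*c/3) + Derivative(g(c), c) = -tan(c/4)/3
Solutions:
 g(c) = C1 + c*log(c) - c*log(3) - c + c*log(2) + 4*log(cos(c/4))/3


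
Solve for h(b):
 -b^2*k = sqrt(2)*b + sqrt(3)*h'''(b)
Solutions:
 h(b) = C1 + C2*b + C3*b^2 - sqrt(3)*b^5*k/180 - sqrt(6)*b^4/72


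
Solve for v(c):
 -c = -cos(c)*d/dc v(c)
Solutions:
 v(c) = C1 + Integral(c/cos(c), c)


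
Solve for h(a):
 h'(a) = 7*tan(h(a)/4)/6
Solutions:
 h(a) = -4*asin(C1*exp(7*a/24)) + 4*pi
 h(a) = 4*asin(C1*exp(7*a/24))


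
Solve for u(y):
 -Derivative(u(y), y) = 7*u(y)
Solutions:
 u(y) = C1*exp(-7*y)


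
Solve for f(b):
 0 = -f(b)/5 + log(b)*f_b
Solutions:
 f(b) = C1*exp(li(b)/5)


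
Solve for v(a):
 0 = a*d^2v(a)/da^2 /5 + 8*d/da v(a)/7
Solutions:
 v(a) = C1 + C2/a^(33/7)


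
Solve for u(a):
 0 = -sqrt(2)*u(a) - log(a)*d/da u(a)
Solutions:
 u(a) = C1*exp(-sqrt(2)*li(a))


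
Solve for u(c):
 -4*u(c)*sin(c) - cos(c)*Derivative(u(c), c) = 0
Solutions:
 u(c) = C1*cos(c)^4


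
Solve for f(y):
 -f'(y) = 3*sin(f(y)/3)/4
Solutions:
 3*y/4 + 3*log(cos(f(y)/3) - 1)/2 - 3*log(cos(f(y)/3) + 1)/2 = C1


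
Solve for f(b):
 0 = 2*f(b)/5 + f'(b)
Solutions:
 f(b) = C1*exp(-2*b/5)


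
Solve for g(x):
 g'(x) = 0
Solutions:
 g(x) = C1


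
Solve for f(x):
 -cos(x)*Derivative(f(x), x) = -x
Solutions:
 f(x) = C1 + Integral(x/cos(x), x)


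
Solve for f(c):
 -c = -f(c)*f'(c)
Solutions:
 f(c) = -sqrt(C1 + c^2)
 f(c) = sqrt(C1 + c^2)


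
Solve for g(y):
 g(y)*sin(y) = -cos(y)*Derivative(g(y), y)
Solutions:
 g(y) = C1*cos(y)


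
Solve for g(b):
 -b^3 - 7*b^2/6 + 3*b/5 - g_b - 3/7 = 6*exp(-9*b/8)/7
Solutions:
 g(b) = C1 - b^4/4 - 7*b^3/18 + 3*b^2/10 - 3*b/7 + 16*exp(-9*b/8)/21


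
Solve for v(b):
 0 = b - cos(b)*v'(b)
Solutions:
 v(b) = C1 + Integral(b/cos(b), b)


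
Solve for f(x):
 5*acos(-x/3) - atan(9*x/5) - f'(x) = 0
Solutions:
 f(x) = C1 + 5*x*acos(-x/3) - x*atan(9*x/5) + 5*sqrt(9 - x^2) + 5*log(81*x^2 + 25)/18


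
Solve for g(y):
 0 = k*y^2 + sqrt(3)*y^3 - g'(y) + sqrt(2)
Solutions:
 g(y) = C1 + k*y^3/3 + sqrt(3)*y^4/4 + sqrt(2)*y


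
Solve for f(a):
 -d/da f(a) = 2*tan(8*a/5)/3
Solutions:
 f(a) = C1 + 5*log(cos(8*a/5))/12


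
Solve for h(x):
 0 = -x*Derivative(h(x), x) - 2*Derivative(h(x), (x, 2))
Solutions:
 h(x) = C1 + C2*erf(x/2)


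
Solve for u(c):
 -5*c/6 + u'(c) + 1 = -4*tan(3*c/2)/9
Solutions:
 u(c) = C1 + 5*c^2/12 - c + 8*log(cos(3*c/2))/27


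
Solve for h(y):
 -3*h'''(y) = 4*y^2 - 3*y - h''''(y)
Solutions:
 h(y) = C1 + C2*y + C3*y^2 + C4*exp(3*y) - y^5/45 + y^4/216 + y^3/162


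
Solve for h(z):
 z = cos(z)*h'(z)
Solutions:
 h(z) = C1 + Integral(z/cos(z), z)


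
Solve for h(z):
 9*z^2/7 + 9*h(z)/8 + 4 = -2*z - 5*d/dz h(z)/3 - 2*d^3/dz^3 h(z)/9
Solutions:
 h(z) = C1*exp(2^(1/3)*z*(-20*2^(1/3)/(81 + sqrt(22561))^(1/3) + (81 + sqrt(22561))^(1/3))/8)*sin(2^(1/3)*sqrt(3)*z*(20*2^(1/3)/(81 + sqrt(22561))^(1/3) + (81 + sqrt(22561))^(1/3))/8) + C2*exp(2^(1/3)*z*(-20*2^(1/3)/(81 + sqrt(22561))^(1/3) + (81 + sqrt(22561))^(1/3))/8)*cos(2^(1/3)*sqrt(3)*z*(20*2^(1/3)/(81 + sqrt(22561))^(1/3) + (81 + sqrt(22561))^(1/3))/8) + C3*exp(2^(1/3)*z*(-(81 + sqrt(22561))^(1/3)/4 + 5*2^(1/3)/(81 + sqrt(22561))^(1/3))) - 8*z^2/7 + 304*z/189 - 30304/5103


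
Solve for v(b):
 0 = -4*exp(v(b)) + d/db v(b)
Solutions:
 v(b) = log(-1/(C1 + 4*b))


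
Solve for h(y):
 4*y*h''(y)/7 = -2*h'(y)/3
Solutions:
 h(y) = C1 + C2/y^(1/6)


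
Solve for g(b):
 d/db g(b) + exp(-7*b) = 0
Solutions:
 g(b) = C1 + exp(-7*b)/7


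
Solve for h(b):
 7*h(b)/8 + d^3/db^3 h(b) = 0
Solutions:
 h(b) = C3*exp(-7^(1/3)*b/2) + (C1*sin(sqrt(3)*7^(1/3)*b/4) + C2*cos(sqrt(3)*7^(1/3)*b/4))*exp(7^(1/3)*b/4)


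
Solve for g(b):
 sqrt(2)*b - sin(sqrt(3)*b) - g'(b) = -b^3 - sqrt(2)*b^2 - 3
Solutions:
 g(b) = C1 + b^4/4 + sqrt(2)*b^3/3 + sqrt(2)*b^2/2 + 3*b + sqrt(3)*cos(sqrt(3)*b)/3


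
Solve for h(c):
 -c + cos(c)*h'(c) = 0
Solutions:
 h(c) = C1 + Integral(c/cos(c), c)


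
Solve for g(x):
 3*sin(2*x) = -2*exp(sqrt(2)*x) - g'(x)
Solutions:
 g(x) = C1 - sqrt(2)*exp(sqrt(2)*x) + 3*cos(2*x)/2


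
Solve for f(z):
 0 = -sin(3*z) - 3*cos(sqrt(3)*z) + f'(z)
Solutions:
 f(z) = C1 + sqrt(3)*sin(sqrt(3)*z) - cos(3*z)/3


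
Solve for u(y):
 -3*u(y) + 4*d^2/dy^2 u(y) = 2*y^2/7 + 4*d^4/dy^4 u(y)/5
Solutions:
 u(y) = C1*exp(-sqrt(2)*y*sqrt(5 - sqrt(10))/2) + C2*exp(sqrt(2)*y*sqrt(5 - sqrt(10))/2) + C3*exp(-sqrt(2)*y*sqrt(sqrt(10) + 5)/2) + C4*exp(sqrt(2)*y*sqrt(sqrt(10) + 5)/2) - 2*y^2/21 - 16/63


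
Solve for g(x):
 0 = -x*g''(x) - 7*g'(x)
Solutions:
 g(x) = C1 + C2/x^6


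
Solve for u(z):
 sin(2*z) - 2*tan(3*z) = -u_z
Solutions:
 u(z) = C1 - 2*log(cos(3*z))/3 + cos(2*z)/2


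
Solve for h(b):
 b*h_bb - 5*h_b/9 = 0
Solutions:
 h(b) = C1 + C2*b^(14/9)


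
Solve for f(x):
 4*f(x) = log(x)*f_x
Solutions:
 f(x) = C1*exp(4*li(x))


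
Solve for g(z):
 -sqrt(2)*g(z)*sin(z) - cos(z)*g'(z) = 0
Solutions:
 g(z) = C1*cos(z)^(sqrt(2))


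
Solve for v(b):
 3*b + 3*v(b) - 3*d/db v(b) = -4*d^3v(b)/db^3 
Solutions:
 v(b) = C1*exp(b*((2*sqrt(2) + 3)^(-1/3) + (2*sqrt(2) + 3)^(1/3))/4)*sin(sqrt(3)*b*(-(2*sqrt(2) + 3)^(1/3) + (2*sqrt(2) + 3)^(-1/3))/4) + C2*exp(b*((2*sqrt(2) + 3)^(-1/3) + (2*sqrt(2) + 3)^(1/3))/4)*cos(sqrt(3)*b*(-(2*sqrt(2) + 3)^(1/3) + (2*sqrt(2) + 3)^(-1/3))/4) + C3*exp(-b*((2*sqrt(2) + 3)^(-1/3) + (2*sqrt(2) + 3)^(1/3))/2) - b - 1


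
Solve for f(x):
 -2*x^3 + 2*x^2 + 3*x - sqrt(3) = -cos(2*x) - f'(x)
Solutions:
 f(x) = C1 + x^4/2 - 2*x^3/3 - 3*x^2/2 + sqrt(3)*x - sin(2*x)/2


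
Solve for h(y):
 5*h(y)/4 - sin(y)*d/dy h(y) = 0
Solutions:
 h(y) = C1*(cos(y) - 1)^(5/8)/(cos(y) + 1)^(5/8)


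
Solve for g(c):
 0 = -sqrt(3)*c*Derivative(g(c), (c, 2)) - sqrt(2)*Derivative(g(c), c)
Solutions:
 g(c) = C1 + C2*c^(1 - sqrt(6)/3)


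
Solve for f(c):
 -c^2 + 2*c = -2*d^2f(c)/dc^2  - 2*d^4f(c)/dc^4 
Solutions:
 f(c) = C1 + C2*c + C3*sin(c) + C4*cos(c) + c^4/24 - c^3/6 - c^2/2


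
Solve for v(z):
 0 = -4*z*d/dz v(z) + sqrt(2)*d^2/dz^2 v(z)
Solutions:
 v(z) = C1 + C2*erfi(2^(1/4)*z)


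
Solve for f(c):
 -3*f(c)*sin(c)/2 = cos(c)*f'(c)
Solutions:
 f(c) = C1*cos(c)^(3/2)


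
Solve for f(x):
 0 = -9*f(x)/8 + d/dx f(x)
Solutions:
 f(x) = C1*exp(9*x/8)


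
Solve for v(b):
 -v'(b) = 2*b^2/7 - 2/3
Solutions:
 v(b) = C1 - 2*b^3/21 + 2*b/3


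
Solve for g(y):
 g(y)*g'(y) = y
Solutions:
 g(y) = -sqrt(C1 + y^2)
 g(y) = sqrt(C1 + y^2)


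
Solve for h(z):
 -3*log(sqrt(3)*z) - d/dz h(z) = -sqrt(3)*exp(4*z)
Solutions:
 h(z) = C1 - 3*z*log(z) + z*(3 - 3*log(3)/2) + sqrt(3)*exp(4*z)/4


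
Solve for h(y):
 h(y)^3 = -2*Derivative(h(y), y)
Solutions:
 h(y) = -sqrt(-1/(C1 - y))
 h(y) = sqrt(-1/(C1 - y))


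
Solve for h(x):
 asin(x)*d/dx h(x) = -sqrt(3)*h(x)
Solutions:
 h(x) = C1*exp(-sqrt(3)*Integral(1/asin(x), x))


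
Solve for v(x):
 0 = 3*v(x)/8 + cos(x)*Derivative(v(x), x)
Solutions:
 v(x) = C1*(sin(x) - 1)^(3/16)/(sin(x) + 1)^(3/16)


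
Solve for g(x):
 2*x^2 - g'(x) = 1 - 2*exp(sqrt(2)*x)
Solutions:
 g(x) = C1 + 2*x^3/3 - x + sqrt(2)*exp(sqrt(2)*x)


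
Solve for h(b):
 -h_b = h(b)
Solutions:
 h(b) = C1*exp(-b)


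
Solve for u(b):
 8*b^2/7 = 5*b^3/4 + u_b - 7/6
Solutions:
 u(b) = C1 - 5*b^4/16 + 8*b^3/21 + 7*b/6


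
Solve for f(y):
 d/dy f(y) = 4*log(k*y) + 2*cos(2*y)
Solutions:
 f(y) = C1 + 4*y*log(k*y) - 4*y + sin(2*y)


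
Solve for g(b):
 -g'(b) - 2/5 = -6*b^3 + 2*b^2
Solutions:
 g(b) = C1 + 3*b^4/2 - 2*b^3/3 - 2*b/5


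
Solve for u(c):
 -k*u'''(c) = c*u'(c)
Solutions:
 u(c) = C1 + Integral(C2*airyai(c*(-1/k)^(1/3)) + C3*airybi(c*(-1/k)^(1/3)), c)


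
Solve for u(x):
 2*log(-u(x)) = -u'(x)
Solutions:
 -li(-u(x)) = C1 - 2*x


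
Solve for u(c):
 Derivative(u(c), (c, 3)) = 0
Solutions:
 u(c) = C1 + C2*c + C3*c^2


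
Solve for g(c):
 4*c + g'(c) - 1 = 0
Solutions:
 g(c) = C1 - 2*c^2 + c


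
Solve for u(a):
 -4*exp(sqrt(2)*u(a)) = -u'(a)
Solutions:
 u(a) = sqrt(2)*(2*log(-1/(C1 + 4*a)) - log(2))/4


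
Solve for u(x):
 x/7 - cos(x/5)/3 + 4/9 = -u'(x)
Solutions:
 u(x) = C1 - x^2/14 - 4*x/9 + 5*sin(x/5)/3


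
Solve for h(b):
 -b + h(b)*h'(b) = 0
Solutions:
 h(b) = -sqrt(C1 + b^2)
 h(b) = sqrt(C1 + b^2)


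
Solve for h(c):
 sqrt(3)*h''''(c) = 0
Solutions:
 h(c) = C1 + C2*c + C3*c^2 + C4*c^3


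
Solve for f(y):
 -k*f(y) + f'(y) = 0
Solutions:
 f(y) = C1*exp(k*y)


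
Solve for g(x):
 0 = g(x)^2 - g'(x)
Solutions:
 g(x) = -1/(C1 + x)


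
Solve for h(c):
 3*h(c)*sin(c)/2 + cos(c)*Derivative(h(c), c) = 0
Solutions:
 h(c) = C1*cos(c)^(3/2)


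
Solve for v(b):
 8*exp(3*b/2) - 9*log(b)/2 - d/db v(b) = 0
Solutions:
 v(b) = C1 - 9*b*log(b)/2 + 9*b/2 + 16*exp(3*b/2)/3


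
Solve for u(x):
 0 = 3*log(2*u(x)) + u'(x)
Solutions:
 Integral(1/(log(_y) + log(2)), (_y, u(x)))/3 = C1 - x


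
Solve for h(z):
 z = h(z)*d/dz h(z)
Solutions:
 h(z) = -sqrt(C1 + z^2)
 h(z) = sqrt(C1 + z^2)


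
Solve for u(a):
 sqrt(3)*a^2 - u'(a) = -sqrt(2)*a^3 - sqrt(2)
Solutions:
 u(a) = C1 + sqrt(2)*a^4/4 + sqrt(3)*a^3/3 + sqrt(2)*a


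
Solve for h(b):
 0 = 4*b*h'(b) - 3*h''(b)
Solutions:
 h(b) = C1 + C2*erfi(sqrt(6)*b/3)


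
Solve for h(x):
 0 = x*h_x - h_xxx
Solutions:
 h(x) = C1 + Integral(C2*airyai(x) + C3*airybi(x), x)


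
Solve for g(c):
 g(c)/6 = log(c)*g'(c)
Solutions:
 g(c) = C1*exp(li(c)/6)


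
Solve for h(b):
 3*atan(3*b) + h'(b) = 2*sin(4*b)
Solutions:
 h(b) = C1 - 3*b*atan(3*b) + log(9*b^2 + 1)/2 - cos(4*b)/2


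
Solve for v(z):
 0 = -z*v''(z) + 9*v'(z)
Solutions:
 v(z) = C1 + C2*z^10


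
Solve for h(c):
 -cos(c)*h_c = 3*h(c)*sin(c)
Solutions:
 h(c) = C1*cos(c)^3


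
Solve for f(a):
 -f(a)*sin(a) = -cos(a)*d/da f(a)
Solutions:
 f(a) = C1/cos(a)


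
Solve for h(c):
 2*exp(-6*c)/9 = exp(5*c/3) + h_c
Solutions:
 h(c) = C1 - 3*exp(5*c/3)/5 - exp(-6*c)/27


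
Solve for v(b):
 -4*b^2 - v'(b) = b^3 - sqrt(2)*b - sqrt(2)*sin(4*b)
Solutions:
 v(b) = C1 - b^4/4 - 4*b^3/3 + sqrt(2)*b^2/2 - sqrt(2)*cos(4*b)/4


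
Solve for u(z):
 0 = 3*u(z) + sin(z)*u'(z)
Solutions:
 u(z) = C1*(cos(z) + 1)^(3/2)/(cos(z) - 1)^(3/2)


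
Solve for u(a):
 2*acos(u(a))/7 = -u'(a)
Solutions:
 Integral(1/acos(_y), (_y, u(a))) = C1 - 2*a/7


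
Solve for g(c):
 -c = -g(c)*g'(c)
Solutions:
 g(c) = -sqrt(C1 + c^2)
 g(c) = sqrt(C1 + c^2)


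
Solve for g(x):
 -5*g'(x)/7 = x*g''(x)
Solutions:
 g(x) = C1 + C2*x^(2/7)


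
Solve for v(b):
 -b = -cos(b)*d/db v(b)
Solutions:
 v(b) = C1 + Integral(b/cos(b), b)


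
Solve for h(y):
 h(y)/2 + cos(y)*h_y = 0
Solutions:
 h(y) = C1*(sin(y) - 1)^(1/4)/(sin(y) + 1)^(1/4)


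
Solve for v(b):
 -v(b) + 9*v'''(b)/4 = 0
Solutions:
 v(b) = C3*exp(2^(2/3)*3^(1/3)*b/3) + (C1*sin(2^(2/3)*3^(5/6)*b/6) + C2*cos(2^(2/3)*3^(5/6)*b/6))*exp(-2^(2/3)*3^(1/3)*b/6)


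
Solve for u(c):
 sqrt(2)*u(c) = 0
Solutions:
 u(c) = 0


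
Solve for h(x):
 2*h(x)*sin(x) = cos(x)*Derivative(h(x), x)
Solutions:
 h(x) = C1/cos(x)^2


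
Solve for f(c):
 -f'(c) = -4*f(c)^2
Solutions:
 f(c) = -1/(C1 + 4*c)


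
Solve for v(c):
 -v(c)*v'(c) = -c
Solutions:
 v(c) = -sqrt(C1 + c^2)
 v(c) = sqrt(C1 + c^2)


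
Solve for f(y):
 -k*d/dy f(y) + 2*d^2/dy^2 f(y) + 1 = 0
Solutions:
 f(y) = C1 + C2*exp(k*y/2) + y/k


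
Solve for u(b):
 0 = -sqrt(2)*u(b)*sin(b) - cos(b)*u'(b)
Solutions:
 u(b) = C1*cos(b)^(sqrt(2))


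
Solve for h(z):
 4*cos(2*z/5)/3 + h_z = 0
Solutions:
 h(z) = C1 - 10*sin(2*z/5)/3


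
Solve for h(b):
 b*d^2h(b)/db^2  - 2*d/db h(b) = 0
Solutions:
 h(b) = C1 + C2*b^3


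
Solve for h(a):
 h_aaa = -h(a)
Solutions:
 h(a) = C3*exp(-a) + (C1*sin(sqrt(3)*a/2) + C2*cos(sqrt(3)*a/2))*exp(a/2)


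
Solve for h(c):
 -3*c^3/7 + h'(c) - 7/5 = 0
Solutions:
 h(c) = C1 + 3*c^4/28 + 7*c/5


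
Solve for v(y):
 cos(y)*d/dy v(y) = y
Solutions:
 v(y) = C1 + Integral(y/cos(y), y)


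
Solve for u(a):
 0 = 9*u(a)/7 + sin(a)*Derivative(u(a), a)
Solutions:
 u(a) = C1*(cos(a) + 1)^(9/14)/(cos(a) - 1)^(9/14)


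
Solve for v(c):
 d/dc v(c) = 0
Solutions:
 v(c) = C1


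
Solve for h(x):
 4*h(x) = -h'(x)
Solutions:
 h(x) = C1*exp(-4*x)


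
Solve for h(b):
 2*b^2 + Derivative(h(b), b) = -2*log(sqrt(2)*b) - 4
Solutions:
 h(b) = C1 - 2*b^3/3 - 2*b*log(b) - 2*b - b*log(2)


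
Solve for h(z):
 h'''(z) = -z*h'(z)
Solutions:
 h(z) = C1 + Integral(C2*airyai(-z) + C3*airybi(-z), z)


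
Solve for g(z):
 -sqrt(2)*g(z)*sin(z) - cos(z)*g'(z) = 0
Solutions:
 g(z) = C1*cos(z)^(sqrt(2))


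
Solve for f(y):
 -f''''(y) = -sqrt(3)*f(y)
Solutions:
 f(y) = C1*exp(-3^(1/8)*y) + C2*exp(3^(1/8)*y) + C3*sin(3^(1/8)*y) + C4*cos(3^(1/8)*y)


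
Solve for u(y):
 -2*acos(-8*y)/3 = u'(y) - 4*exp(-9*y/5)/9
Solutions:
 u(y) = C1 - 2*y*acos(-8*y)/3 - sqrt(1 - 64*y^2)/12 - 20*exp(-9*y/5)/81


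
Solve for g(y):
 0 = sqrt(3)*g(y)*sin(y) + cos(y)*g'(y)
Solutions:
 g(y) = C1*cos(y)^(sqrt(3))


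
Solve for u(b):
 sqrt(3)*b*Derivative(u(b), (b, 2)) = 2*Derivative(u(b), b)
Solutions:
 u(b) = C1 + C2*b^(1 + 2*sqrt(3)/3)


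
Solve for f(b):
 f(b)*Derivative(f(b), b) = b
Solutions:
 f(b) = -sqrt(C1 + b^2)
 f(b) = sqrt(C1 + b^2)


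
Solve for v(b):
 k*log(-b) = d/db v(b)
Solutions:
 v(b) = C1 + b*k*log(-b) - b*k


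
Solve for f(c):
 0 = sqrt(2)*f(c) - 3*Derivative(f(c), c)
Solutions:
 f(c) = C1*exp(sqrt(2)*c/3)


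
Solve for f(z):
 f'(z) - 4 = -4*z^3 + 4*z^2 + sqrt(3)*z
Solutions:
 f(z) = C1 - z^4 + 4*z^3/3 + sqrt(3)*z^2/2 + 4*z


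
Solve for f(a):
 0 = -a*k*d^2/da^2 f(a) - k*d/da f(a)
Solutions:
 f(a) = C1 + C2*log(a)


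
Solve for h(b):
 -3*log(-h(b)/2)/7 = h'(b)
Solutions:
 7*Integral(1/(log(-_y) - log(2)), (_y, h(b)))/3 = C1 - b
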